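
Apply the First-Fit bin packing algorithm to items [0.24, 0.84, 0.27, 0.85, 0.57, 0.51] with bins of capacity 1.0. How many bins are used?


Place items sequentially using First-Fit:
  Item 0.24 -> new Bin 1
  Item 0.84 -> new Bin 2
  Item 0.27 -> Bin 1 (now 0.51)
  Item 0.85 -> new Bin 3
  Item 0.57 -> new Bin 4
  Item 0.51 -> new Bin 5
Total bins used = 5

5


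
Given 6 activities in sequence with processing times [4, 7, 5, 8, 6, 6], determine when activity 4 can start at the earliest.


Activity 4 starts after activities 1 through 3 complete.
Predecessor durations: [4, 7, 5]
ES = 4 + 7 + 5 = 16

16


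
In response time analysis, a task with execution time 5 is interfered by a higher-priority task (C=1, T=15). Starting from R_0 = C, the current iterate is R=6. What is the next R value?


R_next = C + ceil(R_prev / T_hp) * C_hp
ceil(6 / 15) = ceil(0.4) = 1
Interference = 1 * 1 = 1
R_next = 5 + 1 = 6
R_next = R_prev, so the iteration has converged (response time = 6).

6


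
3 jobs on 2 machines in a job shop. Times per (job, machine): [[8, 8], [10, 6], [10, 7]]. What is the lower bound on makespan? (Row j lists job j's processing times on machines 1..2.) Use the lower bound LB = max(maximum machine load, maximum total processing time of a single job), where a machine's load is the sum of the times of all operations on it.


Machine loads:
  Machine 1: 8 + 10 + 10 = 28
  Machine 2: 8 + 6 + 7 = 21
Max machine load = 28
Job totals:
  Job 1: 16
  Job 2: 16
  Job 3: 17
Max job total = 17
Lower bound = max(28, 17) = 28

28


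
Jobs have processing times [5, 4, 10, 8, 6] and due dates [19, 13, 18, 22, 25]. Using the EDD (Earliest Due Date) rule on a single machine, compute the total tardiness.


Sort by due date (EDD order): [(4, 13), (10, 18), (5, 19), (8, 22), (6, 25)]
Compute completion times and tardiness:
  Job 1: p=4, d=13, C=4, tardiness=max(0,4-13)=0
  Job 2: p=10, d=18, C=14, tardiness=max(0,14-18)=0
  Job 3: p=5, d=19, C=19, tardiness=max(0,19-19)=0
  Job 4: p=8, d=22, C=27, tardiness=max(0,27-22)=5
  Job 5: p=6, d=25, C=33, tardiness=max(0,33-25)=8
Total tardiness = 13

13


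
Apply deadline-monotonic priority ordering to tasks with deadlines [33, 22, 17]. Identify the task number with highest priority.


Sort tasks by relative deadline (ascending):
  Task 3: deadline = 17
  Task 2: deadline = 22
  Task 1: deadline = 33
Priority order (highest first): [3, 2, 1]
Highest priority task = 3

3


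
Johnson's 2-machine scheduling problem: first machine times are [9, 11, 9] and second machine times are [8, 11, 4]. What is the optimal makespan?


Apply Johnson's rule:
  Group 1 (a <= b): [(2, 11, 11)]
  Group 2 (a > b): [(1, 9, 8), (3, 9, 4)]
Optimal job order: [2, 1, 3]
Schedule:
  Job 2: M1 done at 11, M2 done at 22
  Job 1: M1 done at 20, M2 done at 30
  Job 3: M1 done at 29, M2 done at 34
Makespan = 34

34


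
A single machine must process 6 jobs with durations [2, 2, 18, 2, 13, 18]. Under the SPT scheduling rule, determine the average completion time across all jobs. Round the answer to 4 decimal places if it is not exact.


Sort jobs by processing time (SPT order): [2, 2, 2, 13, 18, 18]
Compute completion times sequentially:
  Job 1: processing = 2, completes at 2
  Job 2: processing = 2, completes at 4
  Job 3: processing = 2, completes at 6
  Job 4: processing = 13, completes at 19
  Job 5: processing = 18, completes at 37
  Job 6: processing = 18, completes at 55
Sum of completion times = 123
Average completion time = 123/6 = 20.5

20.5


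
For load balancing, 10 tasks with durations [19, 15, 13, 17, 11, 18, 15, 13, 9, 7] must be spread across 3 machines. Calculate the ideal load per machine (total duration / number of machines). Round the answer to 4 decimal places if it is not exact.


Total processing time = 19 + 15 + 13 + 17 + 11 + 18 + 15 + 13 + 9 + 7 = 137
Number of machines = 3
Ideal balanced load = 137 / 3 = 45.6667

45.6667


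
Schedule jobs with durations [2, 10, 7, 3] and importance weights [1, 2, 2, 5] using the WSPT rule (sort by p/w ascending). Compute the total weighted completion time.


Compute p/w ratios and sort ascending (WSPT): [(3, 5), (2, 1), (7, 2), (10, 2)]
Compute weighted completion times:
  Job (p=3,w=5): C=3, w*C=5*3=15
  Job (p=2,w=1): C=5, w*C=1*5=5
  Job (p=7,w=2): C=12, w*C=2*12=24
  Job (p=10,w=2): C=22, w*C=2*22=44
Total weighted completion time = 88

88


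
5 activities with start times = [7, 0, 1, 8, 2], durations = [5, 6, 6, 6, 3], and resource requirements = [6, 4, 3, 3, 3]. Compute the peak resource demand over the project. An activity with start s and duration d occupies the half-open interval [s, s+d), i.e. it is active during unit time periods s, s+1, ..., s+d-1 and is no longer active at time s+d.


Each activity i is active on [start_i, start_i + duration_i).
Compute total resource usage per time slot:
  t=0: active resources = [4], total = 4
  t=1: active resources = [4, 3], total = 7
  t=2: active resources = [4, 3, 3], total = 10
  t=3: active resources = [4, 3, 3], total = 10
  t=4: active resources = [4, 3, 3], total = 10
  t=5: active resources = [4, 3], total = 7
  t=6: active resources = [3], total = 3
  t=7: active resources = [6], total = 6
  t=8: active resources = [6, 3], total = 9
  t=9: active resources = [6, 3], total = 9
  t=10: active resources = [6, 3], total = 9
  t=11: active resources = [6, 3], total = 9
  t=12: active resources = [3], total = 3
  t=13: active resources = [3], total = 3
Peak resource demand = 10

10


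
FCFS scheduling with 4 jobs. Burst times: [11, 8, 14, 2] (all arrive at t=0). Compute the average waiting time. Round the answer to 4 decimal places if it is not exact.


FCFS order (as given): [11, 8, 14, 2]
Waiting times:
  Job 1: wait = 0
  Job 2: wait = 11
  Job 3: wait = 19
  Job 4: wait = 33
Sum of waiting times = 63
Average waiting time = 63/4 = 15.75

15.75


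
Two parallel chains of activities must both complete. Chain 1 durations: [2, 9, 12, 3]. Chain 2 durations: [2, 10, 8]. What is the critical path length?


Path A total = 2 + 9 + 12 + 3 = 26
Path B total = 2 + 10 + 8 = 20
Critical path = longest path = max(26, 20) = 26

26


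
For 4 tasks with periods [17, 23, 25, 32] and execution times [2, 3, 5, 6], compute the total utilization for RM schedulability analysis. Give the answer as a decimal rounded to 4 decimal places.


Compute individual utilizations (exact fractions):
  Task 1: C/T = 2/17 (approx. 0.1176)
  Task 2: C/T = 3/23 (approx. 0.1304)
  Task 3: C/T = 5/25 = 1/5 (approx. 0.2)
  Task 4: C/T = 6/32 = 3/16 (approx. 0.1875)
Total utilization U = 2/17 + 3/23 + 1/5 + 3/16 = 19881/31280
Rounded to 4 decimal places: U = 0.6356
RM (Liu & Layland) bound for 4 tasks = 0.756828; compare with U = 19881/31280 (approx. 0.635582)
U <= bound, so schedulable by RM sufficient condition.

0.6356


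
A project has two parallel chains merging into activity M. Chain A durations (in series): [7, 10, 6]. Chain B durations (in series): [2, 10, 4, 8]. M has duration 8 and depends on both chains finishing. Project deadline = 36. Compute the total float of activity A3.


Forward pass: ES(A3) = sum of predecessors on chain A = 17
EF = ES + duration = 17 + 6 = 23
Backward pass: LF(M) = deadline = 36; LS(M) = 36 - 8 = 28
LF(A3) = LS(M) - sum(successors on chain A) = 28 - 0 = 28
LS = LF - duration = 28 - 6 = 22
Total float = LS - ES = 22 - 17 = 5

5


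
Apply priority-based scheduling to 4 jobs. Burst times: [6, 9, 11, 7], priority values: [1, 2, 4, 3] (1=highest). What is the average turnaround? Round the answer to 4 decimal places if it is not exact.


Sort by priority (ascending = highest first):
Order: [(1, 6), (2, 9), (3, 7), (4, 11)]
Completion times:
  Priority 1, burst=6, C=6
  Priority 2, burst=9, C=15
  Priority 3, burst=7, C=22
  Priority 4, burst=11, C=33
Average turnaround = 76/4 = 19.0

19.0


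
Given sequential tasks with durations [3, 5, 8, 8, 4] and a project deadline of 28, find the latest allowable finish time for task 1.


LF(activity 1) = deadline - sum of successor durations
Successors: activities 2 through 5 with durations [5, 8, 8, 4]
Sum of successor durations = 25
LF = 28 - 25 = 3

3


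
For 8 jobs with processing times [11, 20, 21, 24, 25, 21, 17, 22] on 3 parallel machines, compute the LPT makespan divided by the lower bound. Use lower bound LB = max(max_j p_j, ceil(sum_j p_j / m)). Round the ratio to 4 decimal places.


LPT order: [25, 24, 22, 21, 21, 20, 17, 11]
Machine loads after assignment: [56, 45, 60]
LPT makespan = 60
Lower bound = max(max_job, ceil(total/3)) = max(25, 54) = 54
Ratio = 60 / 54 = 1.1111

1.1111


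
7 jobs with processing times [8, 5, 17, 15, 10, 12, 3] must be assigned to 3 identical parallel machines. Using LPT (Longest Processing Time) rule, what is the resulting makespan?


Sort jobs in decreasing order (LPT): [17, 15, 12, 10, 8, 5, 3]
Assign each job to the least loaded machine:
  Machine 1: jobs [17, 5, 3], load = 25
  Machine 2: jobs [15, 8], load = 23
  Machine 3: jobs [12, 10], load = 22
Makespan = max load = 25

25


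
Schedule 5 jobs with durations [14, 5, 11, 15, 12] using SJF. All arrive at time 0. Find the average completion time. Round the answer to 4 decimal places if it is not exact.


SJF order (ascending): [5, 11, 12, 14, 15]
Completion times:
  Job 1: burst=5, C=5
  Job 2: burst=11, C=16
  Job 3: burst=12, C=28
  Job 4: burst=14, C=42
  Job 5: burst=15, C=57
Average completion = 148/5 = 29.6

29.6


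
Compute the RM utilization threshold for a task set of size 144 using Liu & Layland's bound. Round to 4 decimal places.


Compute 2^(1/144) = 1.0048251257
Subtract 1: 1.0048251257 - 1 = 0.0048251257
Multiply by n: 144 * 0.0048251257 = 0.6948181008
Round to 4 dp: 0.6948

0.6948


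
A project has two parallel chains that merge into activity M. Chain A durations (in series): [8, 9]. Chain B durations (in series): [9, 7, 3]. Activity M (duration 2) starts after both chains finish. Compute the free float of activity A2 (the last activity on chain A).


ES(A2) = sum of predecessors on chain A = 8
EF(A2) = ES + duration = 8 + 9 = 17
Successor of A2 is M. ES(M) = max(sum(A), sum(B)) = max(17, 19) = 19
Free float = ES(successor) - EF(current) = 19 - 17 = 2

2


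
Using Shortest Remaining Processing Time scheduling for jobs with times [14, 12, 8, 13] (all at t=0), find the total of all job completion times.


Since all jobs arrive at t=0, SRPT equals SPT ordering.
SPT order: [8, 12, 13, 14]
Completion times:
  Job 1: p=8, C=8
  Job 2: p=12, C=20
  Job 3: p=13, C=33
  Job 4: p=14, C=47
Total completion time = 8 + 20 + 33 + 47 = 108

108


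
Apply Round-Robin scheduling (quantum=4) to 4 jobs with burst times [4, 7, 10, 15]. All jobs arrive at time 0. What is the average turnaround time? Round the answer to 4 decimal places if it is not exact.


Time quantum = 4
Execution trace:
  J1 runs 4 units, time = 4
  J2 runs 4 units, time = 8
  J3 runs 4 units, time = 12
  J4 runs 4 units, time = 16
  J2 runs 3 units, time = 19
  J3 runs 4 units, time = 23
  J4 runs 4 units, time = 27
  J3 runs 2 units, time = 29
  J4 runs 4 units, time = 33
  J4 runs 3 units, time = 36
Finish times: [4, 19, 29, 36]
Average turnaround = 88/4 = 22.0

22.0


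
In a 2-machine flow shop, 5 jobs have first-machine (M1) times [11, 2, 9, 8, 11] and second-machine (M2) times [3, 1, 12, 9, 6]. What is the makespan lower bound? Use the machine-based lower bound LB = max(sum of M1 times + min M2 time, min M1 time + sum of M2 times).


LB1 = sum(M1 times) + min(M2 times) = 41 + 1 = 42
LB2 = min(M1 times) + sum(M2 times) = 2 + 31 = 33
Lower bound = max(LB1, LB2) = max(42, 33) = 42

42


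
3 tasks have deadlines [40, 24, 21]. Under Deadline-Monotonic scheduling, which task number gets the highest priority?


Sort tasks by relative deadline (ascending):
  Task 3: deadline = 21
  Task 2: deadline = 24
  Task 1: deadline = 40
Priority order (highest first): [3, 2, 1]
Highest priority task = 3

3


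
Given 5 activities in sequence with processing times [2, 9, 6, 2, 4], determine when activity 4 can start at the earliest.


Activity 4 starts after activities 1 through 3 complete.
Predecessor durations: [2, 9, 6]
ES = 2 + 9 + 6 = 17

17


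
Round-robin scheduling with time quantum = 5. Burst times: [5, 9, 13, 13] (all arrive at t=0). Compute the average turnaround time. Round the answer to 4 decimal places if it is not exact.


Time quantum = 5
Execution trace:
  J1 runs 5 units, time = 5
  J2 runs 5 units, time = 10
  J3 runs 5 units, time = 15
  J4 runs 5 units, time = 20
  J2 runs 4 units, time = 24
  J3 runs 5 units, time = 29
  J4 runs 5 units, time = 34
  J3 runs 3 units, time = 37
  J4 runs 3 units, time = 40
Finish times: [5, 24, 37, 40]
Average turnaround = 106/4 = 26.5

26.5


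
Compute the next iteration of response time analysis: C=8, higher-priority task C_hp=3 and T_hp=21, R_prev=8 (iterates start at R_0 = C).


R_next = C + ceil(R_prev / T_hp) * C_hp
ceil(8 / 21) = ceil(0.381) = 1
Interference = 1 * 3 = 3
R_next = 8 + 3 = 11

11


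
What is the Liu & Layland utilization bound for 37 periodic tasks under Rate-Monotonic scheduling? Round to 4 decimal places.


Compute 2^(1/37) = 1.0189102844
Subtract 1: 1.0189102844 - 1 = 0.0189102844
Multiply by n: 37 * 0.0189102844 = 0.6996805228
Round to 4 dp: 0.6997

0.6997


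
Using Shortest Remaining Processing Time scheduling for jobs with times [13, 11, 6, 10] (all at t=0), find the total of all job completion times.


Since all jobs arrive at t=0, SRPT equals SPT ordering.
SPT order: [6, 10, 11, 13]
Completion times:
  Job 1: p=6, C=6
  Job 2: p=10, C=16
  Job 3: p=11, C=27
  Job 4: p=13, C=40
Total completion time = 6 + 16 + 27 + 40 = 89

89


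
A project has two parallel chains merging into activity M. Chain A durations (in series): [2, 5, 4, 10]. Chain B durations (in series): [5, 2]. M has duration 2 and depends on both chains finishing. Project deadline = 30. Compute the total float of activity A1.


Forward pass: ES(A1) = sum of predecessors on chain A = 0
EF = ES + duration = 0 + 2 = 2
Backward pass: LF(M) = deadline = 30; LS(M) = 30 - 2 = 28
LF(A1) = LS(M) - sum(successors on chain A) = 28 - 19 = 9
LS = LF - duration = 9 - 2 = 7
Total float = LS - ES = 7 - 0 = 7

7


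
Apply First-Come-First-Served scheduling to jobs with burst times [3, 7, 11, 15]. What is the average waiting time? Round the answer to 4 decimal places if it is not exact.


FCFS order (as given): [3, 7, 11, 15]
Waiting times:
  Job 1: wait = 0
  Job 2: wait = 3
  Job 3: wait = 10
  Job 4: wait = 21
Sum of waiting times = 34
Average waiting time = 34/4 = 8.5

8.5


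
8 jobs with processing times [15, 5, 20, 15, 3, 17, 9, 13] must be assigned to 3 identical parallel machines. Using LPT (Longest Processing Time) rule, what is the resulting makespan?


Sort jobs in decreasing order (LPT): [20, 17, 15, 15, 13, 9, 5, 3]
Assign each job to the least loaded machine:
  Machine 1: jobs [20, 9, 5], load = 34
  Machine 2: jobs [17, 13, 3], load = 33
  Machine 3: jobs [15, 15], load = 30
Makespan = max load = 34

34


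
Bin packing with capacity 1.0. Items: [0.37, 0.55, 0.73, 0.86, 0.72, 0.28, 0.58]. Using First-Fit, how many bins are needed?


Place items sequentially using First-Fit:
  Item 0.37 -> new Bin 1
  Item 0.55 -> Bin 1 (now 0.92)
  Item 0.73 -> new Bin 2
  Item 0.86 -> new Bin 3
  Item 0.72 -> new Bin 4
  Item 0.28 -> Bin 4 (now 1.0)
  Item 0.58 -> new Bin 5
Total bins used = 5

5


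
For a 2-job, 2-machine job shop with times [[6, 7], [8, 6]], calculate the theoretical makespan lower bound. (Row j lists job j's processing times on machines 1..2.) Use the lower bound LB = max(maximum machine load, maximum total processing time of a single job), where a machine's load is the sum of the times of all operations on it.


Machine loads:
  Machine 1: 6 + 8 = 14
  Machine 2: 7 + 6 = 13
Max machine load = 14
Job totals:
  Job 1: 13
  Job 2: 14
Max job total = 14
Lower bound = max(14, 14) = 14

14


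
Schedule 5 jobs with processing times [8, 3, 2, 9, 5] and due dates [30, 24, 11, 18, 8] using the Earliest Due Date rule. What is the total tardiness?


Sort by due date (EDD order): [(5, 8), (2, 11), (9, 18), (3, 24), (8, 30)]
Compute completion times and tardiness:
  Job 1: p=5, d=8, C=5, tardiness=max(0,5-8)=0
  Job 2: p=2, d=11, C=7, tardiness=max(0,7-11)=0
  Job 3: p=9, d=18, C=16, tardiness=max(0,16-18)=0
  Job 4: p=3, d=24, C=19, tardiness=max(0,19-24)=0
  Job 5: p=8, d=30, C=27, tardiness=max(0,27-30)=0
Total tardiness = 0

0


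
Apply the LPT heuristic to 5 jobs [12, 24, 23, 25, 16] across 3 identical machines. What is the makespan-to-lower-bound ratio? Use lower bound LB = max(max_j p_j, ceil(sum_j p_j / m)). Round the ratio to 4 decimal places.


LPT order: [25, 24, 23, 16, 12]
Machine loads after assignment: [25, 36, 39]
LPT makespan = 39
Lower bound = max(max_job, ceil(total/3)) = max(25, 34) = 34
Ratio = 39 / 34 = 1.1471

1.1471


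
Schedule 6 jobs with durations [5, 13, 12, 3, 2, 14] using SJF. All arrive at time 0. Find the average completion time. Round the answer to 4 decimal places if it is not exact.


SJF order (ascending): [2, 3, 5, 12, 13, 14]
Completion times:
  Job 1: burst=2, C=2
  Job 2: burst=3, C=5
  Job 3: burst=5, C=10
  Job 4: burst=12, C=22
  Job 5: burst=13, C=35
  Job 6: burst=14, C=49
Average completion = 123/6 = 20.5

20.5


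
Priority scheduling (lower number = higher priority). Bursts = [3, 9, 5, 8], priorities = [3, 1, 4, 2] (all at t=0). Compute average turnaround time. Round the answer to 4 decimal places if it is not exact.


Sort by priority (ascending = highest first):
Order: [(1, 9), (2, 8), (3, 3), (4, 5)]
Completion times:
  Priority 1, burst=9, C=9
  Priority 2, burst=8, C=17
  Priority 3, burst=3, C=20
  Priority 4, burst=5, C=25
Average turnaround = 71/4 = 17.75

17.75


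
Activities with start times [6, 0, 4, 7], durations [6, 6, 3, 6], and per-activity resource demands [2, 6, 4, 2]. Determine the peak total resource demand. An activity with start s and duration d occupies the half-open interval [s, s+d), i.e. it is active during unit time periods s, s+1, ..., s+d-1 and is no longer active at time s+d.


Each activity i is active on [start_i, start_i + duration_i).
Compute total resource usage per time slot:
  t=0: active resources = [6], total = 6
  t=1: active resources = [6], total = 6
  t=2: active resources = [6], total = 6
  t=3: active resources = [6], total = 6
  t=4: active resources = [6, 4], total = 10
  t=5: active resources = [6, 4], total = 10
  t=6: active resources = [2, 4], total = 6
  t=7: active resources = [2, 2], total = 4
  t=8: active resources = [2, 2], total = 4
  t=9: active resources = [2, 2], total = 4
  t=10: active resources = [2, 2], total = 4
  t=11: active resources = [2, 2], total = 4
  t=12: active resources = [2], total = 2
Peak resource demand = 10

10


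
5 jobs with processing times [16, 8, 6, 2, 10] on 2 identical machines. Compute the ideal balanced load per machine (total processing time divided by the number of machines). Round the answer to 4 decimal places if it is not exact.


Total processing time = 16 + 8 + 6 + 2 + 10 = 42
Number of machines = 2
Ideal balanced load = 42 / 2 = 21.0

21.0


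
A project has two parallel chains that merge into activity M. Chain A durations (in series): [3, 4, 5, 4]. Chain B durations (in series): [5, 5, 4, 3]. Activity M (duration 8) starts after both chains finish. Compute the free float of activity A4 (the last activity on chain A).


ES(A4) = sum of predecessors on chain A = 12
EF(A4) = ES + duration = 12 + 4 = 16
Successor of A4 is M. ES(M) = max(sum(A), sum(B)) = max(16, 17) = 17
Free float = ES(successor) - EF(current) = 17 - 16 = 1

1


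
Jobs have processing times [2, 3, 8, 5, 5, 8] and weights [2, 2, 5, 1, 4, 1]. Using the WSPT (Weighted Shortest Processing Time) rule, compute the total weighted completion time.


Compute p/w ratios and sort ascending (WSPT): [(2, 2), (5, 4), (3, 2), (8, 5), (5, 1), (8, 1)]
Compute weighted completion times:
  Job (p=2,w=2): C=2, w*C=2*2=4
  Job (p=5,w=4): C=7, w*C=4*7=28
  Job (p=3,w=2): C=10, w*C=2*10=20
  Job (p=8,w=5): C=18, w*C=5*18=90
  Job (p=5,w=1): C=23, w*C=1*23=23
  Job (p=8,w=1): C=31, w*C=1*31=31
Total weighted completion time = 196

196


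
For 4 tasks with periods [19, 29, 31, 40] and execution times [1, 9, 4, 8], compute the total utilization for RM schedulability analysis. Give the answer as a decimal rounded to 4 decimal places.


Compute individual utilizations (exact fractions):
  Task 1: C/T = 1/19 (approx. 0.0526)
  Task 2: C/T = 9/29 (approx. 0.3103)
  Task 3: C/T = 4/31 (approx. 0.129)
  Task 4: C/T = 8/40 = 1/5 (approx. 0.2)
Total utilization U = 1/19 + 9/29 + 4/31 + 1/5 = 59101/85405
Rounded to 4 decimal places: U = 0.6920
RM (Liu & Layland) bound for 4 tasks = 0.756828; compare with U = 59101/85405 (approx. 0.692009)
U <= bound, so schedulable by RM sufficient condition.

0.6920


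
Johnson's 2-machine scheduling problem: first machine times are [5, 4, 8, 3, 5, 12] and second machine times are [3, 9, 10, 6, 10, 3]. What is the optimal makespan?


Apply Johnson's rule:
  Group 1 (a <= b): [(4, 3, 6), (2, 4, 9), (5, 5, 10), (3, 8, 10)]
  Group 2 (a > b): [(1, 5, 3), (6, 12, 3)]
Optimal job order: [4, 2, 5, 3, 1, 6]
Schedule:
  Job 4: M1 done at 3, M2 done at 9
  Job 2: M1 done at 7, M2 done at 18
  Job 5: M1 done at 12, M2 done at 28
  Job 3: M1 done at 20, M2 done at 38
  Job 1: M1 done at 25, M2 done at 41
  Job 6: M1 done at 37, M2 done at 44
Makespan = 44

44


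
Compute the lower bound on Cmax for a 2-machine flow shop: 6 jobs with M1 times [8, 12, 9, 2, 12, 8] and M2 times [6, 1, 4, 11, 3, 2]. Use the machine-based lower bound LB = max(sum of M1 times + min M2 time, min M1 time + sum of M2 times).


LB1 = sum(M1 times) + min(M2 times) = 51 + 1 = 52
LB2 = min(M1 times) + sum(M2 times) = 2 + 27 = 29
Lower bound = max(LB1, LB2) = max(52, 29) = 52

52


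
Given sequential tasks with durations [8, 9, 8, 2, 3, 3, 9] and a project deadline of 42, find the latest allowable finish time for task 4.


LF(activity 4) = deadline - sum of successor durations
Successors: activities 5 through 7 with durations [3, 3, 9]
Sum of successor durations = 15
LF = 42 - 15 = 27

27


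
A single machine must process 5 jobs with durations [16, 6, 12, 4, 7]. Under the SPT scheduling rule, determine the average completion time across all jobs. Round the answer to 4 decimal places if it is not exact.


Sort jobs by processing time (SPT order): [4, 6, 7, 12, 16]
Compute completion times sequentially:
  Job 1: processing = 4, completes at 4
  Job 2: processing = 6, completes at 10
  Job 3: processing = 7, completes at 17
  Job 4: processing = 12, completes at 29
  Job 5: processing = 16, completes at 45
Sum of completion times = 105
Average completion time = 105/5 = 21.0

21.0


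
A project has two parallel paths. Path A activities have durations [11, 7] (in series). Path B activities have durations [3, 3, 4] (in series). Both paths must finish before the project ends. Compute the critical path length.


Path A total = 11 + 7 = 18
Path B total = 3 + 3 + 4 = 10
Critical path = longest path = max(18, 10) = 18

18


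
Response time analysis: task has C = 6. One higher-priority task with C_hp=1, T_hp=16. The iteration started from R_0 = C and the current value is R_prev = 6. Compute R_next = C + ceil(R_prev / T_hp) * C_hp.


R_next = C + ceil(R_prev / T_hp) * C_hp
ceil(6 / 16) = ceil(0.375) = 1
Interference = 1 * 1 = 1
R_next = 6 + 1 = 7

7


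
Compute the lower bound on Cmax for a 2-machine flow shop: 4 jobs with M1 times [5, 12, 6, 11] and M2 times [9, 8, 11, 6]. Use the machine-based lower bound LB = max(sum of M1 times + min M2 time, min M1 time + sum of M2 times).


LB1 = sum(M1 times) + min(M2 times) = 34 + 6 = 40
LB2 = min(M1 times) + sum(M2 times) = 5 + 34 = 39
Lower bound = max(LB1, LB2) = max(40, 39) = 40

40


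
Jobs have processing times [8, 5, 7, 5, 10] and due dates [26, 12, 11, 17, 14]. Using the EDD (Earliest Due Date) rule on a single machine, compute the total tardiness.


Sort by due date (EDD order): [(7, 11), (5, 12), (10, 14), (5, 17), (8, 26)]
Compute completion times and tardiness:
  Job 1: p=7, d=11, C=7, tardiness=max(0,7-11)=0
  Job 2: p=5, d=12, C=12, tardiness=max(0,12-12)=0
  Job 3: p=10, d=14, C=22, tardiness=max(0,22-14)=8
  Job 4: p=5, d=17, C=27, tardiness=max(0,27-17)=10
  Job 5: p=8, d=26, C=35, tardiness=max(0,35-26)=9
Total tardiness = 27

27


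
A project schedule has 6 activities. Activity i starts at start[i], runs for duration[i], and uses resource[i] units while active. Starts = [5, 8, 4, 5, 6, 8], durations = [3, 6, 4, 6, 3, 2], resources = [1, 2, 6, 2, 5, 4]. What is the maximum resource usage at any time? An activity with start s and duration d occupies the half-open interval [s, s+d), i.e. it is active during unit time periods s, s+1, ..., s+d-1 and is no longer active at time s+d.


Each activity i is active on [start_i, start_i + duration_i).
Compute total resource usage per time slot:
  t=0: active resources = [], total = 0
  t=1: active resources = [], total = 0
  t=2: active resources = [], total = 0
  t=3: active resources = [], total = 0
  t=4: active resources = [6], total = 6
  t=5: active resources = [1, 6, 2], total = 9
  t=6: active resources = [1, 6, 2, 5], total = 14
  t=7: active resources = [1, 6, 2, 5], total = 14
  t=8: active resources = [2, 2, 5, 4], total = 13
  t=9: active resources = [2, 2, 4], total = 8
  t=10: active resources = [2, 2], total = 4
  t=11: active resources = [2], total = 2
  t=12: active resources = [2], total = 2
  t=13: active resources = [2], total = 2
Peak resource demand = 14

14


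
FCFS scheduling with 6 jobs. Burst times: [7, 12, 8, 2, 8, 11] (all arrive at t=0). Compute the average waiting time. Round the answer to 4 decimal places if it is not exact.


FCFS order (as given): [7, 12, 8, 2, 8, 11]
Waiting times:
  Job 1: wait = 0
  Job 2: wait = 7
  Job 3: wait = 19
  Job 4: wait = 27
  Job 5: wait = 29
  Job 6: wait = 37
Sum of waiting times = 119
Average waiting time = 119/6 = 19.8333

19.8333


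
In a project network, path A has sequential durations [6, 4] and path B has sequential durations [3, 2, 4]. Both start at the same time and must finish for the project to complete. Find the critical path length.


Path A total = 6 + 4 = 10
Path B total = 3 + 2 + 4 = 9
Critical path = longest path = max(10, 9) = 10

10


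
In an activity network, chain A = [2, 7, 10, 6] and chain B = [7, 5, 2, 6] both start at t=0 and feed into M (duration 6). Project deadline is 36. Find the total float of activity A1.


Forward pass: ES(A1) = sum of predecessors on chain A = 0
EF = ES + duration = 0 + 2 = 2
Backward pass: LF(M) = deadline = 36; LS(M) = 36 - 6 = 30
LF(A1) = LS(M) - sum(successors on chain A) = 30 - 23 = 7
LS = LF - duration = 7 - 2 = 5
Total float = LS - ES = 5 - 0 = 5

5


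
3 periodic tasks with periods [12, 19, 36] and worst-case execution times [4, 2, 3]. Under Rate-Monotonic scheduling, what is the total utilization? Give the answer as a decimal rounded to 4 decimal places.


Compute individual utilizations (exact fractions):
  Task 1: C/T = 4/12 = 1/3 (approx. 0.3333)
  Task 2: C/T = 2/19 (approx. 0.1053)
  Task 3: C/T = 3/36 = 1/12 (approx. 0.0833)
Total utilization U = 1/3 + 2/19 + 1/12 = 119/228
Rounded to 4 decimal places: U = 0.5219
RM (Liu & Layland) bound for 3 tasks = 0.779763; compare with U = 119/228 (approx. 0.521930)
U <= bound, so schedulable by RM sufficient condition.

0.5219


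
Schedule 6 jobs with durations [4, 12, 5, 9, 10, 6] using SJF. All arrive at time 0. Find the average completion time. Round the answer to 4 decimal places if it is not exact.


SJF order (ascending): [4, 5, 6, 9, 10, 12]
Completion times:
  Job 1: burst=4, C=4
  Job 2: burst=5, C=9
  Job 3: burst=6, C=15
  Job 4: burst=9, C=24
  Job 5: burst=10, C=34
  Job 6: burst=12, C=46
Average completion = 132/6 = 22.0

22.0


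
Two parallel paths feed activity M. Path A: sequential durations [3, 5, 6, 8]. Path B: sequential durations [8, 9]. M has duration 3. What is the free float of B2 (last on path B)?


ES(B2) = sum of predecessors on chain B = 8
EF(B2) = ES + duration = 8 + 9 = 17
Successor of B2 is M. ES(M) = max(sum(A), sum(B)) = max(22, 17) = 22
Free float = ES(successor) - EF(current) = 22 - 17 = 5

5


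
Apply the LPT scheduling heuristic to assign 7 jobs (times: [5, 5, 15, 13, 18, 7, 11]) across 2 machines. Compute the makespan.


Sort jobs in decreasing order (LPT): [18, 15, 13, 11, 7, 5, 5]
Assign each job to the least loaded machine:
  Machine 1: jobs [18, 11, 5, 5], load = 39
  Machine 2: jobs [15, 13, 7], load = 35
Makespan = max load = 39

39


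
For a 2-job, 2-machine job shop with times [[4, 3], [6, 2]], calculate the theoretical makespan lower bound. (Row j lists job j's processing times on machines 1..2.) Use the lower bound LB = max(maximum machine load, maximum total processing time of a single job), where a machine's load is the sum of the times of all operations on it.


Machine loads:
  Machine 1: 4 + 6 = 10
  Machine 2: 3 + 2 = 5
Max machine load = 10
Job totals:
  Job 1: 7
  Job 2: 8
Max job total = 8
Lower bound = max(10, 8) = 10

10


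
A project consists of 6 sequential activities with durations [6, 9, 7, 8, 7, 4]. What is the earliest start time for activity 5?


Activity 5 starts after activities 1 through 4 complete.
Predecessor durations: [6, 9, 7, 8]
ES = 6 + 9 + 7 + 8 = 30

30


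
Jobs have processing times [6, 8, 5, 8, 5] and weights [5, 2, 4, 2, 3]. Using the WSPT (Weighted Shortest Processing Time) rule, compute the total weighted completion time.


Compute p/w ratios and sort ascending (WSPT): [(6, 5), (5, 4), (5, 3), (8, 2), (8, 2)]
Compute weighted completion times:
  Job (p=6,w=5): C=6, w*C=5*6=30
  Job (p=5,w=4): C=11, w*C=4*11=44
  Job (p=5,w=3): C=16, w*C=3*16=48
  Job (p=8,w=2): C=24, w*C=2*24=48
  Job (p=8,w=2): C=32, w*C=2*32=64
Total weighted completion time = 234

234


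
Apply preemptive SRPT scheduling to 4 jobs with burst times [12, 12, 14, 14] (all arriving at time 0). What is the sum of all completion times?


Since all jobs arrive at t=0, SRPT equals SPT ordering.
SPT order: [12, 12, 14, 14]
Completion times:
  Job 1: p=12, C=12
  Job 2: p=12, C=24
  Job 3: p=14, C=38
  Job 4: p=14, C=52
Total completion time = 12 + 24 + 38 + 52 = 126

126


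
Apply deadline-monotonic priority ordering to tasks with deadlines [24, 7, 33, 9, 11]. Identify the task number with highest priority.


Sort tasks by relative deadline (ascending):
  Task 2: deadline = 7
  Task 4: deadline = 9
  Task 5: deadline = 11
  Task 1: deadline = 24
  Task 3: deadline = 33
Priority order (highest first): [2, 4, 5, 1, 3]
Highest priority task = 2

2


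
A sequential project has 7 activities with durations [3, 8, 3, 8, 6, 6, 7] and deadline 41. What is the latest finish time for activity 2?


LF(activity 2) = deadline - sum of successor durations
Successors: activities 3 through 7 with durations [3, 8, 6, 6, 7]
Sum of successor durations = 30
LF = 41 - 30 = 11

11


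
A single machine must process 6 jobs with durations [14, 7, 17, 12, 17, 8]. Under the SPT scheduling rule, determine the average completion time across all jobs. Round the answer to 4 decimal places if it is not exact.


Sort jobs by processing time (SPT order): [7, 8, 12, 14, 17, 17]
Compute completion times sequentially:
  Job 1: processing = 7, completes at 7
  Job 2: processing = 8, completes at 15
  Job 3: processing = 12, completes at 27
  Job 4: processing = 14, completes at 41
  Job 5: processing = 17, completes at 58
  Job 6: processing = 17, completes at 75
Sum of completion times = 223
Average completion time = 223/6 = 37.1667

37.1667


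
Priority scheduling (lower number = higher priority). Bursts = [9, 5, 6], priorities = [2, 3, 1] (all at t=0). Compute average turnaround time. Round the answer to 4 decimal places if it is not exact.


Sort by priority (ascending = highest first):
Order: [(1, 6), (2, 9), (3, 5)]
Completion times:
  Priority 1, burst=6, C=6
  Priority 2, burst=9, C=15
  Priority 3, burst=5, C=20
Average turnaround = 41/3 = 13.6667

13.6667


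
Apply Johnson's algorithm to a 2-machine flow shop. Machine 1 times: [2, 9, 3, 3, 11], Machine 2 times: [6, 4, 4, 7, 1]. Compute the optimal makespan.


Apply Johnson's rule:
  Group 1 (a <= b): [(1, 2, 6), (3, 3, 4), (4, 3, 7)]
  Group 2 (a > b): [(2, 9, 4), (5, 11, 1)]
Optimal job order: [1, 3, 4, 2, 5]
Schedule:
  Job 1: M1 done at 2, M2 done at 8
  Job 3: M1 done at 5, M2 done at 12
  Job 4: M1 done at 8, M2 done at 19
  Job 2: M1 done at 17, M2 done at 23
  Job 5: M1 done at 28, M2 done at 29
Makespan = 29

29


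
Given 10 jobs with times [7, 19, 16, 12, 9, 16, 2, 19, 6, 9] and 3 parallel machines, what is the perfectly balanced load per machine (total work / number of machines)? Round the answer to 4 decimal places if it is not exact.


Total processing time = 7 + 19 + 16 + 12 + 9 + 16 + 2 + 19 + 6 + 9 = 115
Number of machines = 3
Ideal balanced load = 115 / 3 = 38.3333

38.3333


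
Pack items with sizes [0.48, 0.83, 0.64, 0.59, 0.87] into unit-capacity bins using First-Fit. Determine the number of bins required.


Place items sequentially using First-Fit:
  Item 0.48 -> new Bin 1
  Item 0.83 -> new Bin 2
  Item 0.64 -> new Bin 3
  Item 0.59 -> new Bin 4
  Item 0.87 -> new Bin 5
Total bins used = 5

5


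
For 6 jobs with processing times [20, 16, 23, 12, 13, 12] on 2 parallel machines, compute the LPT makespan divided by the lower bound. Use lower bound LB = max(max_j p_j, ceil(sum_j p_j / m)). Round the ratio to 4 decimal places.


LPT order: [23, 20, 16, 13, 12, 12]
Machine loads after assignment: [48, 48]
LPT makespan = 48
Lower bound = max(max_job, ceil(total/2)) = max(23, 48) = 48
Ratio = 48 / 48 = 1.0

1.0


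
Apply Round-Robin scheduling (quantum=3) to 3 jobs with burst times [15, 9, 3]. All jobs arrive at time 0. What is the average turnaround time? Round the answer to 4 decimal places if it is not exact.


Time quantum = 3
Execution trace:
  J1 runs 3 units, time = 3
  J2 runs 3 units, time = 6
  J3 runs 3 units, time = 9
  J1 runs 3 units, time = 12
  J2 runs 3 units, time = 15
  J1 runs 3 units, time = 18
  J2 runs 3 units, time = 21
  J1 runs 3 units, time = 24
  J1 runs 3 units, time = 27
Finish times: [27, 21, 9]
Average turnaround = 57/3 = 19.0

19.0


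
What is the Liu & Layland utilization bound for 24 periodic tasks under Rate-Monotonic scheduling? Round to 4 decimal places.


Compute 2^(1/24) = 1.0293022366
Subtract 1: 1.0293022366 - 1 = 0.0293022366
Multiply by n: 24 * 0.0293022366 = 0.7032536784
Round to 4 dp: 0.7033

0.7033


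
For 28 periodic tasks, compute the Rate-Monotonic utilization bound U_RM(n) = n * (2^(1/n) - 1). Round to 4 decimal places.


Compute 2^(1/28) = 1.0250642120
Subtract 1: 1.0250642120 - 1 = 0.0250642120
Multiply by n: 28 * 0.0250642120 = 0.7017979360
Round to 4 dp: 0.7018

0.7018


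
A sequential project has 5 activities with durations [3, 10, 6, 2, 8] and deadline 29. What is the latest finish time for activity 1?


LF(activity 1) = deadline - sum of successor durations
Successors: activities 2 through 5 with durations [10, 6, 2, 8]
Sum of successor durations = 26
LF = 29 - 26 = 3

3


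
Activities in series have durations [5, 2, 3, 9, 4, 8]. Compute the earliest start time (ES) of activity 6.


Activity 6 starts after activities 1 through 5 complete.
Predecessor durations: [5, 2, 3, 9, 4]
ES = 5 + 2 + 3 + 9 + 4 = 23

23


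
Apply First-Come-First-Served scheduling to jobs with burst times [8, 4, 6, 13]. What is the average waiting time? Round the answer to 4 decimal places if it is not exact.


FCFS order (as given): [8, 4, 6, 13]
Waiting times:
  Job 1: wait = 0
  Job 2: wait = 8
  Job 3: wait = 12
  Job 4: wait = 18
Sum of waiting times = 38
Average waiting time = 38/4 = 9.5

9.5


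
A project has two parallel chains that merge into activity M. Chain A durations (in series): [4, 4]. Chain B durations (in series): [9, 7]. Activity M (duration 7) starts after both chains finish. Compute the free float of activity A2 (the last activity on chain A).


ES(A2) = sum of predecessors on chain A = 4
EF(A2) = ES + duration = 4 + 4 = 8
Successor of A2 is M. ES(M) = max(sum(A), sum(B)) = max(8, 16) = 16
Free float = ES(successor) - EF(current) = 16 - 8 = 8

8


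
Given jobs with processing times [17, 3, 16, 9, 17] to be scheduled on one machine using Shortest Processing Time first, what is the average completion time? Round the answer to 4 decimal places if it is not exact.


Sort jobs by processing time (SPT order): [3, 9, 16, 17, 17]
Compute completion times sequentially:
  Job 1: processing = 3, completes at 3
  Job 2: processing = 9, completes at 12
  Job 3: processing = 16, completes at 28
  Job 4: processing = 17, completes at 45
  Job 5: processing = 17, completes at 62
Sum of completion times = 150
Average completion time = 150/5 = 30.0

30.0


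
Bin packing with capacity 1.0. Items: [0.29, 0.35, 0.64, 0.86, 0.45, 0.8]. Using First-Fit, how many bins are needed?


Place items sequentially using First-Fit:
  Item 0.29 -> new Bin 1
  Item 0.35 -> Bin 1 (now 0.64)
  Item 0.64 -> new Bin 2
  Item 0.86 -> new Bin 3
  Item 0.45 -> new Bin 4
  Item 0.8 -> new Bin 5
Total bins used = 5

5


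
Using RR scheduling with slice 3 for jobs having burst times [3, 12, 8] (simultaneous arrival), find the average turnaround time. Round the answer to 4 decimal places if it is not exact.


Time quantum = 3
Execution trace:
  J1 runs 3 units, time = 3
  J2 runs 3 units, time = 6
  J3 runs 3 units, time = 9
  J2 runs 3 units, time = 12
  J3 runs 3 units, time = 15
  J2 runs 3 units, time = 18
  J3 runs 2 units, time = 20
  J2 runs 3 units, time = 23
Finish times: [3, 23, 20]
Average turnaround = 46/3 = 15.3333

15.3333


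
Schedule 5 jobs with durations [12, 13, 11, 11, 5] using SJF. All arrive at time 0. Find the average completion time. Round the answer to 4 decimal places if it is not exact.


SJF order (ascending): [5, 11, 11, 12, 13]
Completion times:
  Job 1: burst=5, C=5
  Job 2: burst=11, C=16
  Job 3: burst=11, C=27
  Job 4: burst=12, C=39
  Job 5: burst=13, C=52
Average completion = 139/5 = 27.8

27.8


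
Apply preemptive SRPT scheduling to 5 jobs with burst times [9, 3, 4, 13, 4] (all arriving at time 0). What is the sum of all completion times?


Since all jobs arrive at t=0, SRPT equals SPT ordering.
SPT order: [3, 4, 4, 9, 13]
Completion times:
  Job 1: p=3, C=3
  Job 2: p=4, C=7
  Job 3: p=4, C=11
  Job 4: p=9, C=20
  Job 5: p=13, C=33
Total completion time = 3 + 7 + 11 + 20 + 33 = 74

74


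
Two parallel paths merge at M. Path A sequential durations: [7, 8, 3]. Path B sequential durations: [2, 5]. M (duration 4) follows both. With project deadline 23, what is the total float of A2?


Forward pass: ES(A2) = sum of predecessors on chain A = 7
EF = ES + duration = 7 + 8 = 15
Backward pass: LF(M) = deadline = 23; LS(M) = 23 - 4 = 19
LF(A2) = LS(M) - sum(successors on chain A) = 19 - 3 = 16
LS = LF - duration = 16 - 8 = 8
Total float = LS - ES = 8 - 7 = 1

1


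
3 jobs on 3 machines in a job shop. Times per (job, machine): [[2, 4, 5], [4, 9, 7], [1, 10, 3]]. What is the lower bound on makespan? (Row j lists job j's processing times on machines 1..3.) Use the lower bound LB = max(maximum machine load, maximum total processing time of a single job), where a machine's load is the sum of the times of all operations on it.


Machine loads:
  Machine 1: 2 + 4 + 1 = 7
  Machine 2: 4 + 9 + 10 = 23
  Machine 3: 5 + 7 + 3 = 15
Max machine load = 23
Job totals:
  Job 1: 11
  Job 2: 20
  Job 3: 14
Max job total = 20
Lower bound = max(23, 20) = 23

23


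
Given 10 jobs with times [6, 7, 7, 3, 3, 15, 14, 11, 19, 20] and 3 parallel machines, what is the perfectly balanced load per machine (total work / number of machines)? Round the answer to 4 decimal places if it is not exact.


Total processing time = 6 + 7 + 7 + 3 + 3 + 15 + 14 + 11 + 19 + 20 = 105
Number of machines = 3
Ideal balanced load = 105 / 3 = 35.0

35.0
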